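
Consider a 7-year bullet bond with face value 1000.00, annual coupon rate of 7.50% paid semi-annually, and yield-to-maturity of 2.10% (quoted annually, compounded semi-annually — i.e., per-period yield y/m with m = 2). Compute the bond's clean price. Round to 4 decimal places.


Answer: Price = 1349.8278

Derivation:
Coupon per period c = face * coupon_rate / m = 37.500000
Periods per year m = 2; per-period yield y/m = 0.010500
Number of cashflows N = 14
Cashflows (t years, CF_t, discount factor 1/(1+y/m)^(m*t), PV):
  t = 0.5000: CF_t = 37.500000, DF = 0.989609, PV = 37.110341
  t = 1.0000: CF_t = 37.500000, DF = 0.979326, PV = 36.724732
  t = 1.5000: CF_t = 37.500000, DF = 0.969150, PV = 36.343129
  t = 2.0000: CF_t = 37.500000, DF = 0.959080, PV = 35.965491
  t = 2.5000: CF_t = 37.500000, DF = 0.949114, PV = 35.591778
  t = 3.0000: CF_t = 37.500000, DF = 0.939252, PV = 35.221947
  t = 3.5000: CF_t = 37.500000, DF = 0.929492, PV = 34.855960
  t = 4.0000: CF_t = 37.500000, DF = 0.919834, PV = 34.493775
  t = 4.5000: CF_t = 37.500000, DF = 0.910276, PV = 34.135354
  t = 5.0000: CF_t = 37.500000, DF = 0.900818, PV = 33.780657
  t = 5.5000: CF_t = 37.500000, DF = 0.891457, PV = 33.429646
  t = 6.0000: CF_t = 37.500000, DF = 0.882194, PV = 33.082282
  t = 6.5000: CF_t = 37.500000, DF = 0.873027, PV = 32.738527
  t = 7.0000: CF_t = 1037.500000, DF = 0.863956, PV = 896.354195
Price P = sum_t PV_t = 1349.827812


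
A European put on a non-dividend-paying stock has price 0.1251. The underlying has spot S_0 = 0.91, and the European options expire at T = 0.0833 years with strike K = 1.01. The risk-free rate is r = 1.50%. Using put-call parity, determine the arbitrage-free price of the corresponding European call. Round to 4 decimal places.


Put-call parity: C - P = S_0 * exp(-qT) - K * exp(-rT).
S_0 * exp(-qT) = 0.9100 * 1.00000000 = 0.91000000
K * exp(-rT) = 1.0100 * 0.99875128 = 1.00873879
C = P + S*exp(-qT) - K*exp(-rT)
C = 0.1251 + 0.91000000 - 1.00873879 = 0.0264

Answer: Call price = 0.0264


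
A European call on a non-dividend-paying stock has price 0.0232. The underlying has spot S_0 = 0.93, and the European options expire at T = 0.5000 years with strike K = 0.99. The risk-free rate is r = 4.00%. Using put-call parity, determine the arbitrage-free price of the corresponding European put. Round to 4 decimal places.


Put-call parity: C - P = S_0 * exp(-qT) - K * exp(-rT).
S_0 * exp(-qT) = 0.9300 * 1.00000000 = 0.93000000
K * exp(-rT) = 0.9900 * 0.98019867 = 0.97039669
P = C - S*exp(-qT) + K*exp(-rT)
P = 0.0232 - 0.93000000 + 0.97039669 = 0.0636

Answer: Put price = 0.0636


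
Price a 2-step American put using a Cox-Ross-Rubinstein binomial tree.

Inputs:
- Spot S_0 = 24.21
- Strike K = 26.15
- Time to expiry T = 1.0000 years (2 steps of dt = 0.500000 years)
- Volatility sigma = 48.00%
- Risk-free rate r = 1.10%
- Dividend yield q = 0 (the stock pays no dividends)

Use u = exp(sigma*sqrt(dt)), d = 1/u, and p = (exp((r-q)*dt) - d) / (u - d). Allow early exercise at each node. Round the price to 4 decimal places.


Answer: Price = V(0,0) = 5.5721

Derivation:
dt = T/N = 0.500000
u = exp(sigma*sqrt(dt)) = 1.404121; d = 1/u = 0.712189
p = (exp((r-q)*dt) - d) / (u - d) = 0.423923
Discount per step: exp(-r*dt) = 0.994515
Stock lattice S(k, i) with i counting down-moves:
  k=0: S(0,0) = 24.2100
  k=1: S(1,0) = 33.9938; S(1,1) = 17.2421
  k=2: S(2,0) = 47.7313; S(2,1) = 24.2100; S(2,2) = 12.2796
Terminal payoffs V(N, i) = max(K - S_T, 0):
  V(2,0) = 0.000000; V(2,1) = 1.940000; V(2,2) = 13.870352
Backward induction: V(k, i) = exp(-r*dt) * [p * V(k+1, i) + (1-p) * V(k+1, i+1)]; then take max(V_cont, immediate exercise) for American.
  V(1,0) = exp(-r*dt) * [p*0.000000 + (1-p)*1.940000] = 1.111459; exercise = 0.000000; V(1,0) = max -> 1.111459
  V(1,1) = exp(-r*dt) * [p*1.940000 + (1-p)*13.870352] = 8.764462; exercise = 8.907892; V(1,1) = max -> 8.907892
  V(0,0) = exp(-r*dt) * [p*1.111459 + (1-p)*8.907892] = 5.572073; exercise = 1.940000; V(0,0) = max -> 5.572073


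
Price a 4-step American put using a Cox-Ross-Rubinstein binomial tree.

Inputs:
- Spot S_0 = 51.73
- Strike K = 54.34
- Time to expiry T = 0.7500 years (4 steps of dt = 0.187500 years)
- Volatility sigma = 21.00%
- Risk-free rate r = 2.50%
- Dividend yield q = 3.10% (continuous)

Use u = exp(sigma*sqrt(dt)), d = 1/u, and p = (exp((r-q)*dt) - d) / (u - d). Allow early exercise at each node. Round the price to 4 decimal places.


Answer: Price = V(0,0) = 5.4374

Derivation:
dt = T/N = 0.187500
u = exp(sigma*sqrt(dt)) = 1.095195; d = 1/u = 0.913079
p = (exp((r-q)*dt) - d) / (u - d) = 0.471109
Discount per step: exp(-r*dt) = 0.995323
Stock lattice S(k, i) with i counting down-moves:
  k=0: S(0,0) = 51.7300
  k=1: S(1,0) = 56.6545; S(1,1) = 47.2336
  k=2: S(2,0) = 62.0477; S(2,1) = 51.7300; S(2,2) = 43.1280
  k=3: S(3,0) = 67.9543; S(3,1) = 56.6545; S(3,2) = 47.2336; S(3,3) = 39.3793
  k=4: S(4,0) = 74.4233; S(4,1) = 62.0477; S(4,2) = 51.7300; S(4,3) = 43.1280; S(4,4) = 35.9564
Terminal payoffs V(N, i) = max(K - S_T, 0):
  V(4,0) = 0.000000; V(4,1) = 0.000000; V(4,2) = 2.610000; V(4,3) = 11.211995; V(4,4) = 18.383596
Backward induction: V(k, i) = exp(-r*dt) * [p * V(k+1, i) + (1-p) * V(k+1, i+1)]; then take max(V_cont, immediate exercise) for American.
  V(3,0) = exp(-r*dt) * [p*0.000000 + (1-p)*0.000000] = 0.000000; exercise = 0.000000; V(3,0) = max -> 0.000000
  V(3,1) = exp(-r*dt) * [p*0.000000 + (1-p)*2.610000] = 1.373951; exercise = 0.000000; V(3,1) = max -> 1.373951
  V(3,2) = exp(-r*dt) * [p*2.610000 + (1-p)*11.211995] = 7.126040; exercise = 7.106414; V(3,2) = max -> 7.126040
  V(3,3) = exp(-r*dt) * [p*11.211995 + (1-p)*18.383596] = 14.934822; exercise = 14.960716; V(3,3) = max -> 14.960716
  V(2,0) = exp(-r*dt) * [p*0.000000 + (1-p)*1.373951] = 0.723273; exercise = 0.000000; V(2,0) = max -> 0.723273
  V(2,1) = exp(-r*dt) * [p*1.373951 + (1-p)*7.126040] = 4.395529; exercise = 2.610000; V(2,1) = max -> 4.395529
  V(2,2) = exp(-r*dt) * [p*7.126040 + (1-p)*14.960716] = 11.217030; exercise = 11.211995; V(2,2) = max -> 11.217030
  V(1,0) = exp(-r*dt) * [p*0.723273 + (1-p)*4.395529] = 2.653032; exercise = 0.000000; V(1,0) = max -> 2.653032
  V(1,1) = exp(-r*dt) * [p*4.395529 + (1-p)*11.217030] = 7.965934; exercise = 7.106414; V(1,1) = max -> 7.965934
  V(0,0) = exp(-r*dt) * [p*2.653032 + (1-p)*7.965934] = 5.437433; exercise = 2.610000; V(0,0) = max -> 5.437433


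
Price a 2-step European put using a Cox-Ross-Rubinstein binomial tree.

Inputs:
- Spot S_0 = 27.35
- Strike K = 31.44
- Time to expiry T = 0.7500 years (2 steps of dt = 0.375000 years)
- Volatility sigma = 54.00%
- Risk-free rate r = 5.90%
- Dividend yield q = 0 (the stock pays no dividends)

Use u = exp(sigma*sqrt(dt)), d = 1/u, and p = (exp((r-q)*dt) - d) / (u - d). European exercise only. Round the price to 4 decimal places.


Answer: Price = V(0,0) = 6.9279

Derivation:
dt = T/N = 0.375000
u = exp(sigma*sqrt(dt)) = 1.391916; d = 1/u = 0.718434
p = (exp((r-q)*dt) - d) / (u - d) = 0.451293
Discount per step: exp(-r*dt) = 0.978118
Stock lattice S(k, i) with i counting down-moves:
  k=0: S(0,0) = 27.3500
  k=1: S(1,0) = 38.0689; S(1,1) = 19.6492
  k=2: S(2,0) = 52.9887; S(2,1) = 27.3500; S(2,2) = 14.1166
Terminal payoffs V(N, i) = max(K - S_T, 0):
  V(2,0) = 0.000000; V(2,1) = 4.090000; V(2,2) = 17.323359
Backward induction: V(k, i) = exp(-r*dt) * [p * V(k+1, i) + (1-p) * V(k+1, i+1)].
  V(1,0) = exp(-r*dt) * [p*0.000000 + (1-p)*4.090000] = 2.195105
  V(1,1) = exp(-r*dt) * [p*4.090000 + (1-p)*17.323359] = 11.102853
  V(0,0) = exp(-r*dt) * [p*2.195105 + (1-p)*11.102853] = 6.927864


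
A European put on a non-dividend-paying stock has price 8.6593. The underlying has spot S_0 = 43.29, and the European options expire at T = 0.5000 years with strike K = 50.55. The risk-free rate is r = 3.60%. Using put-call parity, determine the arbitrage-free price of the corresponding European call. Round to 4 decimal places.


Put-call parity: C - P = S_0 * exp(-qT) - K * exp(-rT).
S_0 * exp(-qT) = 43.2900 * 1.00000000 = 43.29000000
K * exp(-rT) = 50.5500 * 0.98216103 = 49.64824019
C = P + S*exp(-qT) - K*exp(-rT)
C = 8.6593 + 43.29000000 - 49.64824019 = 2.3011

Answer: Call price = 2.3011


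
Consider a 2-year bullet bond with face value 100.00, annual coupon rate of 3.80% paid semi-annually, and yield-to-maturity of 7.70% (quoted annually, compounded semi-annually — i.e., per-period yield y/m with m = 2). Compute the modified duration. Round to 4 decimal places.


Answer: Modified duration = 1.8704

Derivation:
Coupon per period c = face * coupon_rate / m = 1.900000
Periods per year m = 2; per-period yield y/m = 0.038500
Number of cashflows N = 4
Cashflows (t years, CF_t, discount factor 1/(1+y/m)^(m*t), PV):
  t = 0.5000: CF_t = 1.900000, DF = 0.962927, PV = 1.829562
  t = 1.0000: CF_t = 1.900000, DF = 0.927229, PV = 1.761735
  t = 1.5000: CF_t = 1.900000, DF = 0.892854, PV = 1.696423
  t = 2.0000: CF_t = 101.900000, DF = 0.859754, PV = 87.608891
Price P = sum_t PV_t = 92.896610
First compute Macaulay numerator sum_t t * PV_t:
  t * PV_t at t = 0.5000: 0.914781
  t * PV_t at t = 1.0000: 1.761735
  t * PV_t at t = 1.5000: 2.544634
  t * PV_t at t = 2.0000: 175.217781
Macaulay duration D = 180.438931 / 92.896610 = 1.942363
Modified duration = D / (1 + y/m) = 1.942363 / (1 + 0.038500) = 1.870354


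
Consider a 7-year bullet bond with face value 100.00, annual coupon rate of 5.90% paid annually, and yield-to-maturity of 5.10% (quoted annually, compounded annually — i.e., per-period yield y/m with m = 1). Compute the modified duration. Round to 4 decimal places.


Answer: Modified duration = 5.6707

Derivation:
Coupon per period c = face * coupon_rate / m = 5.900000
Periods per year m = 1; per-period yield y/m = 0.051000
Number of cashflows N = 7
Cashflows (t years, CF_t, discount factor 1/(1+y/m)^(m*t), PV):
  t = 1.0000: CF_t = 5.900000, DF = 0.951475, PV = 5.613701
  t = 2.0000: CF_t = 5.900000, DF = 0.905304, PV = 5.341295
  t = 3.0000: CF_t = 5.900000, DF = 0.861374, PV = 5.082108
  t = 4.0000: CF_t = 5.900000, DF = 0.819576, PV = 4.835497
  t = 5.0000: CF_t = 5.900000, DF = 0.779806, PV = 4.600854
  t = 6.0000: CF_t = 5.900000, DF = 0.741965, PV = 4.377596
  t = 7.0000: CF_t = 105.900000, DF = 0.705961, PV = 74.761318
Price P = sum_t PV_t = 104.612369
First compute Macaulay numerator sum_t t * PV_t:
  t * PV_t at t = 1.0000: 5.613701
  t * PV_t at t = 2.0000: 10.682590
  t * PV_t at t = 3.0000: 15.246323
  t * PV_t at t = 4.0000: 19.341989
  t * PV_t at t = 5.0000: 23.004269
  t * PV_t at t = 6.0000: 26.265578
  t * PV_t at t = 7.0000: 523.329225
Macaulay duration D = 623.483676 / 104.612369 = 5.959942
Modified duration = D / (1 + y/m) = 5.959942 / (1 + 0.051000) = 5.670735


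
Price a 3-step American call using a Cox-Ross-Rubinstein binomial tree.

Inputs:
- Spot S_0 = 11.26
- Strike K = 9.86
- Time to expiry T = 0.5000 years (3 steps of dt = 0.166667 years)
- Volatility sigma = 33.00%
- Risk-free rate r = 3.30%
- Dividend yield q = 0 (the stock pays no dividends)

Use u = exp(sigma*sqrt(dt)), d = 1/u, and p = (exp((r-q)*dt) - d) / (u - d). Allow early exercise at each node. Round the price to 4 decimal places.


dt = T/N = 0.166667
u = exp(sigma*sqrt(dt)) = 1.144219; d = 1/u = 0.873959
p = (exp((r-q)*dt) - d) / (u - d) = 0.486777
Discount per step: exp(-r*dt) = 0.994515
Stock lattice S(k, i) with i counting down-moves:
  k=0: S(0,0) = 11.2600
  k=1: S(1,0) = 12.8839; S(1,1) = 9.8408
  k=2: S(2,0) = 14.7420; S(2,1) = 11.2600; S(2,2) = 8.6004
  k=3: S(3,0) = 16.8681; S(3,1) = 12.8839; S(3,2) = 9.8408; S(3,3) = 7.5164
Terminal payoffs V(N, i) = max(S_T - K, 0):
  V(3,0) = 7.008069; V(3,1) = 3.023901; V(3,2) = 0.000000; V(3,3) = 0.000000
Backward induction: V(k, i) = exp(-r*dt) * [p * V(k+1, i) + (1-p) * V(k+1, i+1)]; then take max(V_cont, immediate exercise) for American.
  V(2,0) = exp(-r*dt) * [p*7.008069 + (1-p)*3.023901] = 4.936080; exercise = 4.881999; V(2,0) = max -> 4.936080
  V(2,1) = exp(-r*dt) * [p*3.023901 + (1-p)*0.000000] = 1.463893; exercise = 1.400000; V(2,1) = max -> 1.463893
  V(2,2) = exp(-r*dt) * [p*0.000000 + (1-p)*0.000000] = 0.000000; exercise = 0.000000; V(2,2) = max -> 0.000000
  V(1,0) = exp(-r*dt) * [p*4.936080 + (1-p)*1.463893] = 3.136775; exercise = 3.023901; V(1,0) = max -> 3.136775
  V(1,1) = exp(-r*dt) * [p*1.463893 + (1-p)*0.000000] = 0.708681; exercise = 0.000000; V(1,1) = max -> 0.708681
  V(0,0) = exp(-r*dt) * [p*3.136775 + (1-p)*0.708681] = 1.880252; exercise = 1.400000; V(0,0) = max -> 1.880252

Answer: Price = V(0,0) = 1.8803


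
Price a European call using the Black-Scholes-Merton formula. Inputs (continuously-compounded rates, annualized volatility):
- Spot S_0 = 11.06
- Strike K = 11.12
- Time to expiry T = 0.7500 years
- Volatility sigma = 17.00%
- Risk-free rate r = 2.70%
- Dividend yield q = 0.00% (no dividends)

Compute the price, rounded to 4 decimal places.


d1 = (ln(S/K) + (r - q + 0.5*sigma^2) * T) / (sigma * sqrt(T)) = 0.17440874
d2 = d1 - sigma * sqrt(T) = 0.02718442
exp(-rT) = 0.97995365; exp(-qT) = 1.00000000
C = S_0 * exp(-qT) * N(d1) - K * exp(-rT) * N(d2)
N(d1) = 0.56922788; N(d2) = 0.51084368
C = 11.0600 * 1.00000000 * 0.56922788 - 11.1200 * 0.97995365 * 0.51084368 = 0.7290

Answer: Price = 0.7290


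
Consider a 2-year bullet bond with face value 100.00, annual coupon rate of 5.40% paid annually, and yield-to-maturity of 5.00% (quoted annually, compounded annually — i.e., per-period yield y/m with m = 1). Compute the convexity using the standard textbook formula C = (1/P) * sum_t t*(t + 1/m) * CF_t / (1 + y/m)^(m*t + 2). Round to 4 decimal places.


Answer: Convexity = 5.2570

Derivation:
Coupon per period c = face * coupon_rate / m = 5.400000
Periods per year m = 1; per-period yield y/m = 0.050000
Number of cashflows N = 2
Cashflows (t years, CF_t, discount factor 1/(1+y/m)^(m*t), PV):
  t = 1.0000: CF_t = 5.400000, DF = 0.952381, PV = 5.142857
  t = 2.0000: CF_t = 105.400000, DF = 0.907029, PV = 95.600907
Price P = sum_t PV_t = 100.743764
Convexity numerator sum_t t*(t + 1/m) * CF_t / (1+y/m)^(m*t + 2):
  t = 1.0000: term = 9.329446
  t = 2.0000: term = 520.277045
Convexity = (1/P) * sum = 529.606491 / 100.743764 = 5.256965


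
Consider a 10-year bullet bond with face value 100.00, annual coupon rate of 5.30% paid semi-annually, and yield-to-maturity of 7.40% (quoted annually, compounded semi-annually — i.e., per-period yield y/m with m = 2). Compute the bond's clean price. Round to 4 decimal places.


Answer: Price = 85.3435

Derivation:
Coupon per period c = face * coupon_rate / m = 2.650000
Periods per year m = 2; per-period yield y/m = 0.037000
Number of cashflows N = 20
Cashflows (t years, CF_t, discount factor 1/(1+y/m)^(m*t), PV):
  t = 0.5000: CF_t = 2.650000, DF = 0.964320, PV = 2.555448
  t = 1.0000: CF_t = 2.650000, DF = 0.929913, PV = 2.464270
  t = 1.5000: CF_t = 2.650000, DF = 0.896734, PV = 2.376346
  t = 2.0000: CF_t = 2.650000, DF = 0.864739, PV = 2.291558
  t = 2.5000: CF_t = 2.650000, DF = 0.833885, PV = 2.209796
  t = 3.0000: CF_t = 2.650000, DF = 0.804132, PV = 2.130950
  t = 3.5000: CF_t = 2.650000, DF = 0.775441, PV = 2.054918
  t = 4.0000: CF_t = 2.650000, DF = 0.747773, PV = 1.981599
  t = 4.5000: CF_t = 2.650000, DF = 0.721093, PV = 1.910896
  t = 5.0000: CF_t = 2.650000, DF = 0.695364, PV = 1.842716
  t = 5.5000: CF_t = 2.650000, DF = 0.670554, PV = 1.776968
  t = 6.0000: CF_t = 2.650000, DF = 0.646629, PV = 1.713566
  t = 6.5000: CF_t = 2.650000, DF = 0.623557, PV = 1.652426
  t = 7.0000: CF_t = 2.650000, DF = 0.601309, PV = 1.593468
  t = 7.5000: CF_t = 2.650000, DF = 0.579854, PV = 1.536613
  t = 8.0000: CF_t = 2.650000, DF = 0.559165, PV = 1.481787
  t = 8.5000: CF_t = 2.650000, DF = 0.539214, PV = 1.428917
  t = 9.0000: CF_t = 2.650000, DF = 0.519975, PV = 1.377934
  t = 9.5000: CF_t = 2.650000, DF = 0.501422, PV = 1.328769
  t = 10.0000: CF_t = 102.650000, DF = 0.483532, PV = 49.634520
Price P = sum_t PV_t = 85.343465


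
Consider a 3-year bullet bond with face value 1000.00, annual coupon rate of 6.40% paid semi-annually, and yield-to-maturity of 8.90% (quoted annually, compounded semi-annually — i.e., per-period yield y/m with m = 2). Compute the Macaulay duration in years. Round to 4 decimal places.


Coupon per period c = face * coupon_rate / m = 32.000000
Periods per year m = 2; per-period yield y/m = 0.044500
Number of cashflows N = 6
Cashflows (t years, CF_t, discount factor 1/(1+y/m)^(m*t), PV):
  t = 0.5000: CF_t = 32.000000, DF = 0.957396, PV = 30.636668
  t = 1.0000: CF_t = 32.000000, DF = 0.916607, PV = 29.331420
  t = 1.5000: CF_t = 32.000000, DF = 0.877556, PV = 28.081781
  t = 2.0000: CF_t = 32.000000, DF = 0.840168, PV = 26.885381
  t = 2.5000: CF_t = 32.000000, DF = 0.804374, PV = 25.739953
  t = 3.0000: CF_t = 1032.000000, DF = 0.770104, PV = 794.747246
Price P = sum_t PV_t = 935.422449
Macaulay numerator sum_t t * PV_t:
  t * PV_t at t = 0.5000: 15.318334
  t * PV_t at t = 1.0000: 29.331420
  t * PV_t at t = 1.5000: 42.122671
  t * PV_t at t = 2.0000: 53.770763
  t * PV_t at t = 2.5000: 64.349884
  t * PV_t at t = 3.0000: 2384.241737
Macaulay duration D = (sum_t t * PV_t) / P = 2589.134808 / 935.422449 = 2.767878

Answer: Macaulay duration = 2.7679 years


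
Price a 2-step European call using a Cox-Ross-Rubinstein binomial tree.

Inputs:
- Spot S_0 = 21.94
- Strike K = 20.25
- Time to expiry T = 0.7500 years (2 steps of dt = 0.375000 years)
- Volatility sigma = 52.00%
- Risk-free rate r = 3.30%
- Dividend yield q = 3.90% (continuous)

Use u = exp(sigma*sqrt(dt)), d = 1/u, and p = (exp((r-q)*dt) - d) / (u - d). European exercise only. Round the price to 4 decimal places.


Answer: Price = V(0,0) = 4.4133

Derivation:
dt = T/N = 0.375000
u = exp(sigma*sqrt(dt)) = 1.374972; d = 1/u = 0.727287
p = (exp((r-q)*dt) - d) / (u - d) = 0.417588
Discount per step: exp(-r*dt) = 0.987701
Stock lattice S(k, i) with i counting down-moves:
  k=0: S(0,0) = 21.9400
  k=1: S(1,0) = 30.1669; S(1,1) = 15.9567
  k=2: S(2,0) = 41.4786; S(2,1) = 21.9400; S(2,2) = 11.6051
Terminal payoffs V(N, i) = max(S_T - K, 0):
  V(2,0) = 21.228648; V(2,1) = 1.690000; V(2,2) = 0.000000
Backward induction: V(k, i) = exp(-r*dt) * [p * V(k+1, i) + (1-p) * V(k+1, i+1)].
  V(1,0) = exp(-r*dt) * [p*21.228648 + (1-p)*1.690000] = 9.727964
  V(1,1) = exp(-r*dt) * [p*1.690000 + (1-p)*0.000000] = 0.697043
  V(0,0) = exp(-r*dt) * [p*9.727964 + (1-p)*0.697043] = 4.413289


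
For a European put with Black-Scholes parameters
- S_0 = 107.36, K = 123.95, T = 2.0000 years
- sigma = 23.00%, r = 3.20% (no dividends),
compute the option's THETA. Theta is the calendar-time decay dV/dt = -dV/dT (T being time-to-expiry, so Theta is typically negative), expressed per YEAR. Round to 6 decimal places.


d1 = -0.0823643674; d2 = -0.4076334868
phi(d1) = 0.3975913827; exp(-qT) = 1.0000000000; exp(-rT) = 0.9380049995
Theta = -S*exp(-qT)*phi(d1)*sigma/(2*sqrt(T)) + r*K*exp(-rT)*N(-d2) - q*S*exp(-qT)*N(-d1)
N(-d1) = 0.5328215148; N(-d2) = 0.6582286122; sqrt(T) = 1.4142135624
Term 1 = -107.3600 * 1.0000000000 * 0.3975913827 * 0.2300 / (2 * 1.4142135624) = -3.4710614987
Term 2 = 0.0320 * 123.9500 * 0.9380049995 * 0.6582286122 = 2.4489415461
Term 3 = 0 (no dividend yield, q = 0)
Theta = -3.4710614987 + (2.4489415461) + (0.0000000000) = -1.022120

Answer: Theta = -1.022120


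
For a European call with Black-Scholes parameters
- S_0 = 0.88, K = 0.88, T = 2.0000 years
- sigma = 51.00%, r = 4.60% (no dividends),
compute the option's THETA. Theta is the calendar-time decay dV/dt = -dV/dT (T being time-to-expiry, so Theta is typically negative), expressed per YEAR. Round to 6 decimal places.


Answer: Theta = -0.071250

Derivation:
d1 = 0.4881809758; d2 = -0.2330679410
phi(d1) = 0.3541272859; exp(-qT) = 1.0000000000; exp(-rT) = 0.9121051495
Theta = -S*exp(-qT)*phi(d1)*sigma/(2*sqrt(T)) - r*K*exp(-rT)*N(d2) + q*S*exp(-qT)*N(d1)
N(d1) = 0.6872891708; N(d2) = 0.4078543244; sqrt(T) = 1.4142135624
Term 1 = -0.8800 * 1.0000000000 * 0.3541272859 * 0.5100 / (2 * 1.4142135624) = -0.0561910627
Term 2 = -0.0460 * 0.8800 * 0.9121051495 * 0.4078543244 = -0.0150588041
Term 3 = 0 (no dividend yield, q = 0)
Theta = -0.0561910627 + (-0.0150588041) + (0.0000000000) = -0.071250


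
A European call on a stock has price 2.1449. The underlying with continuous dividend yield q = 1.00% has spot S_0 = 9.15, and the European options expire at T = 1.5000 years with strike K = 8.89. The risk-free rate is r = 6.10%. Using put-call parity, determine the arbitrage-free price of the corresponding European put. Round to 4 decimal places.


Answer: Put price = 1.2438

Derivation:
Put-call parity: C - P = S_0 * exp(-qT) - K * exp(-rT).
S_0 * exp(-qT) = 9.1500 * 0.98511194 = 9.01377425
K * exp(-rT) = 8.8900 * 0.91256132 = 8.11267010
P = C - S*exp(-qT) + K*exp(-rT)
P = 2.1449 - 9.01377425 + 8.11267010 = 1.2438


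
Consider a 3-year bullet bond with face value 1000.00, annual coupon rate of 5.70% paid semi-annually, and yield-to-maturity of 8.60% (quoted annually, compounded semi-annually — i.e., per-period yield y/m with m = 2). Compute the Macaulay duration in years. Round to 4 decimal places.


Answer: Macaulay duration = 2.7902 years

Derivation:
Coupon per period c = face * coupon_rate / m = 28.500000
Periods per year m = 2; per-period yield y/m = 0.043000
Number of cashflows N = 6
Cashflows (t years, CF_t, discount factor 1/(1+y/m)^(m*t), PV):
  t = 0.5000: CF_t = 28.500000, DF = 0.958773, PV = 27.325024
  t = 1.0000: CF_t = 28.500000, DF = 0.919245, PV = 26.198489
  t = 1.5000: CF_t = 28.500000, DF = 0.881347, PV = 25.118398
  t = 2.0000: CF_t = 28.500000, DF = 0.845012, PV = 24.082836
  t = 2.5000: CF_t = 28.500000, DF = 0.810174, PV = 23.089967
  t = 3.0000: CF_t = 1028.500000, DF = 0.776773, PV = 798.911082
Price P = sum_t PV_t = 924.725796
Macaulay numerator sum_t t * PV_t:
  t * PV_t at t = 0.5000: 13.662512
  t * PV_t at t = 1.0000: 26.198489
  t * PV_t at t = 1.5000: 37.677597
  t * PV_t at t = 2.0000: 48.165672
  t * PV_t at t = 2.5000: 57.724918
  t * PV_t at t = 3.0000: 2396.733246
Macaulay duration D = (sum_t t * PV_t) / P = 2580.162434 / 924.725796 = 2.790192


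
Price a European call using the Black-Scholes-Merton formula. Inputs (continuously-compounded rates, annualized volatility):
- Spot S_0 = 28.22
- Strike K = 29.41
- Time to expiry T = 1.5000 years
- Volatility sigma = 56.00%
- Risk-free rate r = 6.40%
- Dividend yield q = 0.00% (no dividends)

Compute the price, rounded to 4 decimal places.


d1 = (ln(S/K) + (r - q + 0.5*sigma^2) * T) / (sigma * sqrt(T)) = 0.42267723
d2 = d1 - sigma * sqrt(T) = -0.26317989
exp(-rT) = 0.90846402; exp(-qT) = 1.00000000
C = S_0 * exp(-qT) * N(d1) - K * exp(-rT) * N(d2)
N(d1) = 0.66373462; N(d2) = 0.39620596
C = 28.2200 * 1.00000000 * 0.66373462 - 29.4100 * 0.90846402 * 0.39620596 = 8.1448

Answer: Price = 8.1448


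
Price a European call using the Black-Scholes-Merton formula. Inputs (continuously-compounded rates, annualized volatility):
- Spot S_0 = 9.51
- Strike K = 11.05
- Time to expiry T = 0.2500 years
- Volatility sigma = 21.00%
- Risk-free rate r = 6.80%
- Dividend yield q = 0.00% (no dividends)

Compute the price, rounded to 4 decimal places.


Answer: Price = 0.0520

Derivation:
d1 = (ln(S/K) + (r - q + 0.5*sigma^2) * T) / (sigma * sqrt(T)) = -1.21499097
d2 = d1 - sigma * sqrt(T) = -1.31999097
exp(-rT) = 0.98314368; exp(-qT) = 1.00000000
C = S_0 * exp(-qT) * N(d1) - K * exp(-rT) * N(d2)
N(d1) = 0.11218477; N(d2) = 0.09341902
C = 9.5100 * 1.00000000 * 0.11218477 - 11.0500 * 0.98314368 * 0.09341902 = 0.0520


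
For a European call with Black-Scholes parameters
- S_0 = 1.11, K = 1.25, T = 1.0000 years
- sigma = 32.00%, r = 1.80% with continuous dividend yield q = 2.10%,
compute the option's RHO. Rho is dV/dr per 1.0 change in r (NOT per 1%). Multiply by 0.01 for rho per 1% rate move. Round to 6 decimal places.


Answer: Rho = 0.361436

Derivation:
d1 = -0.2205735500; d2 = -0.5405735500
phi(d1) = 0.3893545625; exp(-qT) = 0.9792189646; exp(-rT) = 0.9821610324
N(d2) = 0.2944007765
Rho = K*T*exp(-rT)*N(d2) = 1.2500 * 1.0000 * 0.9821610324 * 0.2944007765 = 0.361436


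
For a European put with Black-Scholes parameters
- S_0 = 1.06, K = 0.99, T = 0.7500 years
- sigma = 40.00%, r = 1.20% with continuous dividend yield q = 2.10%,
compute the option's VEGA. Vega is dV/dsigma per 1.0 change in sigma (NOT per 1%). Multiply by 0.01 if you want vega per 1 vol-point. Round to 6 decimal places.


d1 = 0.3509401787; d2 = 0.0045300172
phi(d1) = 0.3751167239; exp(-qT) = 0.9843733826; exp(-rT) = 0.9910403788
Vega = S * exp(-qT) * phi(d1) * sqrt(T) = 1.0600 * 0.9843733826 * 0.3751167239 * 0.8660254038 = 0.338971

Answer: Vega = 0.338971


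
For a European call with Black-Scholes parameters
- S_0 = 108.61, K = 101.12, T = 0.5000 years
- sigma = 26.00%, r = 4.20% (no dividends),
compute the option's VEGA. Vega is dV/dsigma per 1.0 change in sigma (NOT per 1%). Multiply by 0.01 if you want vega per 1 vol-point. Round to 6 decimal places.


d1 = 0.5948157978; d2 = 0.4109680347
phi(d1) = 0.3342582270; exp(-qT) = 1.0000000000; exp(-rT) = 0.9792189646
Vega = S * exp(-qT) * phi(d1) * sqrt(T) = 108.6100 * 1.0000000000 * 0.3342582270 * 0.7071067812 = 25.670653

Answer: Vega = 25.670653


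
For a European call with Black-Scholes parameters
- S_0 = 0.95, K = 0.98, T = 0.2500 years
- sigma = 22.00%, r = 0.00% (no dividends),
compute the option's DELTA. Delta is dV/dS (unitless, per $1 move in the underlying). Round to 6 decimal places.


d1 = -0.2276417006; d2 = -0.3376417006
phi(d1) = 0.3887383028; exp(-qT) = 1.0000000000; exp(-rT) = 1.0000000000
N(d1) = 0.4099623993
Delta = exp(-qT) * N(d1) = 1.0000000000 * 0.4099623993 = 0.409962

Answer: Delta = 0.409962


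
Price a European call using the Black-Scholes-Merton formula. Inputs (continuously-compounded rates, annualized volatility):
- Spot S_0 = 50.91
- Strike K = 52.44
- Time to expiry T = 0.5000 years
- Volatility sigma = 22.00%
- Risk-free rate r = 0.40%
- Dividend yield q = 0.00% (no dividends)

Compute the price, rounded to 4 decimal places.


Answer: Price = 2.5381

Derivation:
d1 = (ln(S/K) + (r - q + 0.5*sigma^2) * T) / (sigma * sqrt(T)) = -0.09970393
d2 = d1 - sigma * sqrt(T) = -0.25526742
exp(-rT) = 0.99800200; exp(-qT) = 1.00000000
C = S_0 * exp(-qT) * N(d1) - K * exp(-rT) * N(d2)
N(d1) = 0.46028969; N(d2) = 0.39925828
C = 50.9100 * 1.00000000 * 0.46028969 - 52.4400 * 0.99800200 * 0.39925828 = 2.5381


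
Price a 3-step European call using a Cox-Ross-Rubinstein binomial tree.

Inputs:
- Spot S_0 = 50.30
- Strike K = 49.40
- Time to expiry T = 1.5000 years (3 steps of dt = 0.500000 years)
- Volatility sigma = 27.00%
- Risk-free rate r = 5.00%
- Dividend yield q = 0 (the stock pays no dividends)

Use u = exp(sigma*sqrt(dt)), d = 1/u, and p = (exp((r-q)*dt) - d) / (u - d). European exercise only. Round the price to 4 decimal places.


dt = T/N = 0.500000
u = exp(sigma*sqrt(dt)) = 1.210361; d = 1/u = 0.826200
p = (exp((r-q)*dt) - d) / (u - d) = 0.518312
Discount per step: exp(-r*dt) = 0.975310
Stock lattice S(k, i) with i counting down-moves:
  k=0: S(0,0) = 50.3000
  k=1: S(1,0) = 60.8812; S(1,1) = 41.5578
  k=2: S(2,0) = 73.6882; S(2,1) = 50.3000; S(2,2) = 34.3351
  k=3: S(3,0) = 89.1893; S(3,1) = 60.8812; S(3,2) = 41.5578; S(3,3) = 28.3676
Terminal payoffs V(N, i) = max(S_T - K, 0):
  V(3,0) = 39.789344; V(3,1) = 11.481169; V(3,2) = 0.000000; V(3,3) = 0.000000
Backward induction: V(k, i) = exp(-r*dt) * [p * V(k+1, i) + (1-p) * V(k+1, i+1)].
  V(2,0) = exp(-r*dt) * [p*39.789344 + (1-p)*11.481169] = 25.507895
  V(2,1) = exp(-r*dt) * [p*11.481169 + (1-p)*0.000000] = 5.803899
  V(2,2) = exp(-r*dt) * [p*0.000000 + (1-p)*0.000000] = 0.000000
  V(1,0) = exp(-r*dt) * [p*25.507895 + (1-p)*5.803899] = 15.621259
  V(1,1) = exp(-r*dt) * [p*5.803899 + (1-p)*0.000000] = 2.933956
  V(0,0) = exp(-r*dt) * [p*15.621259 + (1-p)*2.933956] = 9.275134

Answer: Price = V(0,0) = 9.2751


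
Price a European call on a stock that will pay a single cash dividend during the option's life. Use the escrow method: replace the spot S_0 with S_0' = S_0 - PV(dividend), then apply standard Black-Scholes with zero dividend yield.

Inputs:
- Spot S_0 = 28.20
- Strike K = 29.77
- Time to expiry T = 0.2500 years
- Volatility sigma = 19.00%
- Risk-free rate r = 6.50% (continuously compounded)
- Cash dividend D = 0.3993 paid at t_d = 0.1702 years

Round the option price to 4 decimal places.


PV(D) = D * exp(-r * t_d) = 0.3993 * 0.98899797 = 0.39490689
S_0' = S_0 - PV(D) = 28.2000 - 0.39490689 = 27.80509311
d1 = (ln(S_0'/K) + (r + sigma^2/2)*T) / (sigma*sqrt(T)) = -0.50020490
d2 = d1 - sigma*sqrt(T) = -0.59520490
exp(-rT) = 0.98388132
N(d1) = 0.30846540; N(d2) = 0.27585326
C = S_0' * N(d1) - K * exp(-rT) * N(d2) = 27.80509311 * 0.30846540 - 29.7700 * 0.98388132 * 0.27585326 = 0.4971

Answer: Price = 0.4971


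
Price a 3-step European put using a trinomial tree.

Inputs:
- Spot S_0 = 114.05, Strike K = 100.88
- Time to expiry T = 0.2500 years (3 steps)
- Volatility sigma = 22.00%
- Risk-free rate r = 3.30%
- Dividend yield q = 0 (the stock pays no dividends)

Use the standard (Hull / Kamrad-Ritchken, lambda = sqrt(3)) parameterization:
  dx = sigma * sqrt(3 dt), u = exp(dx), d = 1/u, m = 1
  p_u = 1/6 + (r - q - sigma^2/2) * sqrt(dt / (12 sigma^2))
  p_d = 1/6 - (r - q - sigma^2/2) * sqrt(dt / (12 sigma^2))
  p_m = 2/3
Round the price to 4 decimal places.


dt = T/N = 0.083333; dx = sigma*sqrt(3*dt) = 0.110000
u = exp(dx) = 1.116278; d = 1/u = 0.895834
p_u = 0.170000, p_m = 0.666667, p_d = 0.163333
Discount per step: exp(-r*dt) = 0.997254
Stock lattice S(k, j) with j the centered position index:
  k=0: S(0,+0) = 114.0500
  k=1: S(1,-1) = 102.1699; S(1,+0) = 114.0500; S(1,+1) = 127.3115
  k=2: S(2,-2) = 91.5273; S(2,-1) = 102.1699; S(2,+0) = 114.0500; S(2,+1) = 127.3115; S(2,+2) = 142.1151
  k=3: S(3,-3) = 81.9933; S(3,-2) = 91.5273; S(3,-1) = 102.1699; S(3,+0) = 114.0500; S(3,+1) = 127.3115; S(3,+2) = 142.1151; S(3,+3) = 158.6399
Terminal payoffs V(N, j) = max(K - S_T, 0):
  V(3,-3) = 18.886748; V(3,-2) = 9.352731; V(3,-1) = 0.000000; V(3,+0) = 0.000000; V(3,+1) = 0.000000; V(3,+2) = 0.000000; V(3,+3) = 0.000000
Backward induction: V(k, j) = exp(-r*dt) * [p_u * V(k+1, j+1) + p_m * V(k+1, j) + p_d * V(k+1, j-1)]
  V(2,-2) = exp(-r*dt) * [p_u*0.000000 + p_m*9.352731 + p_d*18.886748] = 9.294395
  V(2,-1) = exp(-r*dt) * [p_u*0.000000 + p_m*0.000000 + p_d*9.352731] = 1.523418
  V(2,+0) = exp(-r*dt) * [p_u*0.000000 + p_m*0.000000 + p_d*0.000000] = 0.000000
  V(2,+1) = exp(-r*dt) * [p_u*0.000000 + p_m*0.000000 + p_d*0.000000] = 0.000000
  V(2,+2) = exp(-r*dt) * [p_u*0.000000 + p_m*0.000000 + p_d*0.000000] = 0.000000
  V(1,-1) = exp(-r*dt) * [p_u*0.000000 + p_m*1.523418 + p_d*9.294395] = 2.526738
  V(1,+0) = exp(-r*dt) * [p_u*0.000000 + p_m*0.000000 + p_d*1.523418] = 0.248142
  V(1,+1) = exp(-r*dt) * [p_u*0.000000 + p_m*0.000000 + p_d*0.000000] = 0.000000
  V(0,+0) = exp(-r*dt) * [p_u*0.000000 + p_m*0.248142 + p_d*2.526738] = 0.576541

Answer: Price = V(0,0) = 0.5765


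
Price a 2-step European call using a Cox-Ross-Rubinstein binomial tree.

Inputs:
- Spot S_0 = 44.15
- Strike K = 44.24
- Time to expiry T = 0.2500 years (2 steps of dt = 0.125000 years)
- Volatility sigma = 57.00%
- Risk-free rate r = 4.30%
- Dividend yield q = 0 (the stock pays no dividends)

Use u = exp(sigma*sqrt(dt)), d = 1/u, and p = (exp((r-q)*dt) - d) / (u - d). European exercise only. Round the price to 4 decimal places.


Answer: Price = V(0,0) = 4.6300

Derivation:
dt = T/N = 0.125000
u = exp(sigma*sqrt(dt)) = 1.223267; d = 1/u = 0.817483
p = (exp((r-q)*dt) - d) / (u - d) = 0.463070
Discount per step: exp(-r*dt) = 0.994639
Stock lattice S(k, i) with i counting down-moves:
  k=0: S(0,0) = 44.1500
  k=1: S(1,0) = 54.0073; S(1,1) = 36.0919
  k=2: S(2,0) = 66.0653; S(2,1) = 44.1500; S(2,2) = 29.5045
Terminal payoffs V(N, i) = max(S_T - K, 0):
  V(2,0) = 21.825310; V(2,1) = 0.000000; V(2,2) = 0.000000
Backward induction: V(k, i) = exp(-r*dt) * [p * V(k+1, i) + (1-p) * V(k+1, i+1)].
  V(1,0) = exp(-r*dt) * [p*21.825310 + (1-p)*0.000000] = 10.052470
  V(1,1) = exp(-r*dt) * [p*0.000000 + (1-p)*0.000000] = 0.000000
  V(0,0) = exp(-r*dt) * [p*10.052470 + (1-p)*0.000000] = 4.630045


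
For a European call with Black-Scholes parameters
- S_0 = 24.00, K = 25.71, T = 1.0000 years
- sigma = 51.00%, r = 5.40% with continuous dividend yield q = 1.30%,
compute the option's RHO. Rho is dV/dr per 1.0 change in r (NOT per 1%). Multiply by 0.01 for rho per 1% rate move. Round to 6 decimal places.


d1 = 0.2004388413; d2 = -0.3095611587
phi(d1) = 0.3910083367; exp(-qT) = 0.9870841350; exp(-rT) = 0.9474321065
N(d2) = 0.3784473486
Rho = K*T*exp(-rT)*N(d2) = 25.7100 * 1.0000 * 0.9474321065 * 0.3784473486 = 9.218402

Answer: Rho = 9.218402


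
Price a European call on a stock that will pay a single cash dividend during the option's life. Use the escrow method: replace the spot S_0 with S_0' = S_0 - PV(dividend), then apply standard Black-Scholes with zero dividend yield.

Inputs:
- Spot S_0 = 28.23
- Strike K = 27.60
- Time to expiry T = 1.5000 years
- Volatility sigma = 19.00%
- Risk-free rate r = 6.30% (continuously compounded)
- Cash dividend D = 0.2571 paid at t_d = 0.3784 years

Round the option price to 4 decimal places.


Answer: Price = 4.1519

Derivation:
PV(D) = D * exp(-r * t_d) = 0.2571 * 0.97644271 = 0.25104342
S_0' = S_0 - PV(D) = 28.2300 - 0.25104342 = 27.97895658
d1 = (ln(S_0'/K) + (r + sigma^2/2)*T) / (sigma*sqrt(T)) = 0.58105293
d2 = d1 - sigma*sqrt(T) = 0.34835141
exp(-rT) = 0.90982773
N(d1) = 0.71939761; N(d2) = 0.63621185
C = S_0' * N(d1) - K * exp(-rT) * N(d2) = 27.97895658 * 0.71939761 - 27.6000 * 0.90982773 * 0.63621185 = 4.1519


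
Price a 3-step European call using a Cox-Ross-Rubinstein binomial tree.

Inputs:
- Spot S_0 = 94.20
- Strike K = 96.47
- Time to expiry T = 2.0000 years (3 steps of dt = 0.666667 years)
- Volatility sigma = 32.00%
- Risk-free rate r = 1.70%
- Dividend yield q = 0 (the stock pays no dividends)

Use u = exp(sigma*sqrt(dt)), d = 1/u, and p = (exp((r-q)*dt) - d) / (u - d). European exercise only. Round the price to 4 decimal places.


Answer: Price = V(0,0) = 18.5998

Derivation:
dt = T/N = 0.666667
u = exp(sigma*sqrt(dt)) = 1.298590; d = 1/u = 0.770066
p = (exp((r-q)*dt) - d) / (u - d) = 0.456615
Discount per step: exp(-r*dt) = 0.988731
Stock lattice S(k, i) with i counting down-moves:
  k=0: S(0,0) = 94.2000
  k=1: S(1,0) = 122.3272; S(1,1) = 72.5402
  k=2: S(2,0) = 158.8528; S(2,1) = 94.2000; S(2,2) = 55.8608
  k=3: S(3,0) = 206.2846; S(3,1) = 122.3272; S(3,2) = 72.5402; S(3,3) = 43.0165
Terminal payoffs V(N, i) = max(S_T - K, 0):
  V(3,0) = 109.814627; V(3,1) = 25.857159; V(3,2) = 0.000000; V(3,3) = 0.000000
Backward induction: V(k, i) = exp(-r*dt) * [p * V(k+1, i) + (1-p) * V(k+1, i+1)].
  V(2,0) = exp(-r*dt) * [p*109.814627 + (1-p)*25.857159] = 63.469955
  V(2,1) = exp(-r*dt) * [p*25.857159 + (1-p)*0.000000] = 11.673704
  V(2,2) = exp(-r*dt) * [p*0.000000 + (1-p)*0.000000] = 0.000000
  V(1,0) = exp(-r*dt) * [p*63.469955 + (1-p)*11.673704] = 34.926548
  V(1,1) = exp(-r*dt) * [p*11.673704 + (1-p)*0.000000] = 5.270315
  V(0,0) = exp(-r*dt) * [p*34.926548 + (1-p)*5.270315] = 18.599791


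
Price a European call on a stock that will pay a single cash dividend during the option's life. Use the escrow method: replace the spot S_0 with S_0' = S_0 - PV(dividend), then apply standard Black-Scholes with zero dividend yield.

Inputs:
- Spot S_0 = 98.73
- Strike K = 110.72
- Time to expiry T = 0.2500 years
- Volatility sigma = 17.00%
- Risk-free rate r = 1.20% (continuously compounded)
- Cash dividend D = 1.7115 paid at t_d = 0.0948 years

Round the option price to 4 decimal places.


PV(D) = D * exp(-r * t_d) = 1.7115 * 0.99886305 = 1.70955410
S_0' = S_0 - PV(D) = 98.7300 - 1.70955410 = 97.02044590
d1 = (ln(S_0'/K) + (r + sigma^2/2)*T) / (sigma*sqrt(T)) = -1.47612063
d2 = d1 - sigma*sqrt(T) = -1.56112063
exp(-rT) = 0.99700450
N(d1) = 0.06995576; N(d2) = 0.05924765
C = S_0' * N(d1) - K * exp(-rT) * N(d2) = 97.02044590 * 0.06995576 - 110.7200 * 0.99700450 * 0.05924765 = 0.2469

Answer: Price = 0.2469


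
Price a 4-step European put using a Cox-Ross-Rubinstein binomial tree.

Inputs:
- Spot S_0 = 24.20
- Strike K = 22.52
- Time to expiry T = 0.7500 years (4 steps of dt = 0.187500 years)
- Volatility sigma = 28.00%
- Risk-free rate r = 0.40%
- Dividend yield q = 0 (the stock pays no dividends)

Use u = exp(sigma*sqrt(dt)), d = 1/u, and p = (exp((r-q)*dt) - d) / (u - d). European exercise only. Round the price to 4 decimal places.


Answer: Price = V(0,0) = 1.5623

Derivation:
dt = T/N = 0.187500
u = exp(sigma*sqrt(dt)) = 1.128900; d = 1/u = 0.885818
p = (exp((r-q)*dt) - d) / (u - d) = 0.472813
Discount per step: exp(-r*dt) = 0.999250
Stock lattice S(k, i) with i counting down-moves:
  k=0: S(0,0) = 24.2000
  k=1: S(1,0) = 27.3194; S(1,1) = 21.4368
  k=2: S(2,0) = 30.8408; S(2,1) = 24.2000; S(2,2) = 18.9891
  k=3: S(3,0) = 34.8162; S(3,1) = 27.3194; S(3,2) = 21.4368; S(3,3) = 16.8209
  k=4: S(4,0) = 39.3040; S(4,1) = 30.8408; S(4,2) = 24.2000; S(4,3) = 18.9891; S(4,4) = 14.9003
Terminal payoffs V(N, i) = max(K - S_T, 0):
  V(4,0) = 0.000000; V(4,1) = 0.000000; V(4,2) = 0.000000; V(4,3) = 3.530893; V(4,4) = 7.619744
Backward induction: V(k, i) = exp(-r*dt) * [p * V(k+1, i) + (1-p) * V(k+1, i+1)].
  V(3,0) = exp(-r*dt) * [p*0.000000 + (1-p)*0.000000] = 0.000000
  V(3,1) = exp(-r*dt) * [p*0.000000 + (1-p)*0.000000] = 0.000000
  V(3,2) = exp(-r*dt) * [p*0.000000 + (1-p)*3.530893] = 1.860046
  V(3,3) = exp(-r*dt) * [p*3.530893 + (1-p)*7.619744] = 5.682220
  V(2,0) = exp(-r*dt) * [p*0.000000 + (1-p)*0.000000] = 0.000000
  V(2,1) = exp(-r*dt) * [p*0.000000 + (1-p)*1.860046] = 0.979857
  V(2,2) = exp(-r*dt) * [p*1.860046 + (1-p)*5.682220] = 3.872142
  V(1,0) = exp(-r*dt) * [p*0.000000 + (1-p)*0.979857] = 0.516181
  V(1,1) = exp(-r*dt) * [p*0.979857 + (1-p)*3.872142] = 2.502755
  V(0,0) = exp(-r*dt) * [p*0.516181 + (1-p)*2.502755] = 1.562306


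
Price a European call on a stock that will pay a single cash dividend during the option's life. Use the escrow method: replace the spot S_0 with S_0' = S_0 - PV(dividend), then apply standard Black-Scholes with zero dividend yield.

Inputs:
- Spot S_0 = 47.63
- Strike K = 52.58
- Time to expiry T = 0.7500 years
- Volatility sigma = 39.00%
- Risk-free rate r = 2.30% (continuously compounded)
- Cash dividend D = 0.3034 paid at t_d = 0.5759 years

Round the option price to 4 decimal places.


PV(D) = D * exp(-r * t_d) = 0.3034 * 0.98684164 = 0.29940775
S_0' = S_0 - PV(D) = 47.6300 - 0.29940775 = 47.33059225
d1 = (ln(S_0'/K) + (r + sigma^2/2)*T) / (sigma*sqrt(T)) = -0.09146253
d2 = d1 - sigma*sqrt(T) = -0.42921244
exp(-rT) = 0.98289793
N(d1) = 0.46356254; N(d2) = 0.33388431
C = S_0' * N(d1) - K * exp(-rT) * N(d2) = 47.33059225 * 0.46356254 - 52.5800 * 0.98289793 * 0.33388431 = 4.6853

Answer: Price = 4.6853


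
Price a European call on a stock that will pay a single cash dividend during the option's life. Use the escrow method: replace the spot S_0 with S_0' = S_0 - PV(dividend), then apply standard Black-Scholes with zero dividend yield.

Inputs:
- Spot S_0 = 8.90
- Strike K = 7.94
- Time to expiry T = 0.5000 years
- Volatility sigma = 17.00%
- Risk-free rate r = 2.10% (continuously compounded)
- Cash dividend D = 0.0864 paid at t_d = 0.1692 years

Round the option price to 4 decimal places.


PV(D) = D * exp(-r * t_d) = 0.0864 * 0.99645311 = 0.08609355
S_0' = S_0 - PV(D) = 8.9000 - 0.08609355 = 8.81390645
d1 = (ln(S_0'/K) + (r + sigma^2/2)*T) / (sigma*sqrt(T)) = 1.01609146
d2 = d1 - sigma*sqrt(T) = 0.89588331
exp(-rT) = 0.98955493
N(d1) = 0.84520708; N(d2) = 0.81484245
C = S_0' * N(d1) - K * exp(-rT) * N(d2) = 8.81390645 * 0.84520708 - 7.9400 * 0.98955493 * 0.81484245 = 1.0473

Answer: Price = 1.0473


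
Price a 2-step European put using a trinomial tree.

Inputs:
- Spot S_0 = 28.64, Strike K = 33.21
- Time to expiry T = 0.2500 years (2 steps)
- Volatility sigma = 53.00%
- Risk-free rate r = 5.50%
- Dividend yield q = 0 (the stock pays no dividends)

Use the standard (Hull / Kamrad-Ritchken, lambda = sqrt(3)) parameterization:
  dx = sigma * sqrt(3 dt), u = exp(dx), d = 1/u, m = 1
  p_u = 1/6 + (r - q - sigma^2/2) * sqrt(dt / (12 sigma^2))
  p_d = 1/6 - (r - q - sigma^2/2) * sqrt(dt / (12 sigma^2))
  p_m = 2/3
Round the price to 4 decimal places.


dt = T/N = 0.125000; dx = sigma*sqrt(3*dt) = 0.324557
u = exp(dx) = 1.383418; d = 1/u = 0.722847
p_u = 0.150212, p_m = 0.666667, p_d = 0.183122
Discount per step: exp(-r*dt) = 0.993149
Stock lattice S(k, j) with j the centered position index:
  k=0: S(0,+0) = 28.6400
  k=1: S(1,-1) = 20.7023; S(1,+0) = 28.6400; S(1,+1) = 39.6211
  k=2: S(2,-2) = 14.9646; S(2,-1) = 20.7023; S(2,+0) = 28.6400; S(2,+1) = 39.6211; S(2,+2) = 54.8125
Terminal payoffs V(N, j) = max(K - S_T, 0):
  V(2,-2) = 18.245368; V(2,-1) = 12.507656; V(2,+0) = 4.570000; V(2,+1) = 0.000000; V(2,+2) = 0.000000
Backward induction: V(k, j) = exp(-r*dt) * [p_u * V(k+1, j+1) + p_m * V(k+1, j) + p_d * V(k+1, j-1)]
  V(1,-1) = exp(-r*dt) * [p_u*4.570000 + p_m*12.507656 + p_d*18.245368] = 12.281303
  V(1,+0) = exp(-r*dt) * [p_u*0.000000 + p_m*4.570000 + p_d*12.507656] = 5.300524
  V(1,+1) = exp(-r*dt) * [p_u*0.000000 + p_m*0.000000 + p_d*4.570000] = 0.831133
  V(0,+0) = exp(-r*dt) * [p_u*0.831133 + p_m*5.300524 + p_d*12.281303] = 5.867028

Answer: Price = V(0,0) = 5.8670
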